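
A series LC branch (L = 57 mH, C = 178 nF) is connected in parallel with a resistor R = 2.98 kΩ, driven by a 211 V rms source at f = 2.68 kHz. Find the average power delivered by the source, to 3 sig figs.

14.9 W

ω = 2πf = 16840 rad/s
X_L = ωL = 960 Ω
X_C = 1/(ωC) = 334 Ω
Branch 1: Z₁ = R = 2980 Ω
Branch 2 (series LC): Z₂ = j(X_L − X_C) = j626 Ω
Parallel: Z = Z₁Z₂/(Z₁+Z₂), |Z| = 613 Ω, ∠Z = 78.1°
I = V/|Z| = 344 mA
P = VI cos φ = 211 × 0.344 × cos(78.1°) = 14.9 W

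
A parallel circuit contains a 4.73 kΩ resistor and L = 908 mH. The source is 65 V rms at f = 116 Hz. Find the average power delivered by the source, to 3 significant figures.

893 mW

ω = 2πf = 728.8 rad/s
X_L = ωL = 662 Ω
Parallel: admittances add. Y = 1/R + 1/(jωL)
Y = (0.000211 − j0.00151) S
|Y| = 0.00153 S → |Z| = 1/|Y| = 655 Ω, ∠Z = −∠Y = 82.0°
I = V/|Z| = 99.2 mA
P = VI cos φ = 65 × 0.0992 × cos(82.0°) = 893 mW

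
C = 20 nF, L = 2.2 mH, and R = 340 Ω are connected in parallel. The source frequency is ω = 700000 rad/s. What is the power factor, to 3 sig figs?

0.215

X_L = ωL = 1540 Ω
X_C = 1/(ωC) = 71.4 Ω
Parallel: admittances add. Y = 1/R + 1/(jωL) + jωC
Y = (0.00294 + j0.0134) S
|Y| = 0.0137 S → |Z| = 1/|Y| = 73.1 Ω, ∠Z = −∠Y = -77.6°
cos φ = cos(-77.6°) = 0.215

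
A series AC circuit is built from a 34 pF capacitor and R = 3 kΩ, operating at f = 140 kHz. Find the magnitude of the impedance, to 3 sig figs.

33600 Ω

ω = 2πf = 879600 rad/s
X_C = 1/(ωC) = 33400 Ω
Z = 3000 − j33400 Ω
|Z| = √(3000² + 33400²) = 33600 Ω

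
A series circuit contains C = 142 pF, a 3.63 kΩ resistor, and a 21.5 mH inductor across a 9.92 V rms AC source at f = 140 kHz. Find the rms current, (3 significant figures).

863 μA

ω = 2πf = 879600 rad/s
X_L = ωL = 18900 Ω
X_C = 1/(ωC) = 8010 Ω
Net reactance X = X_L − X_C = 10900 Ω
Z = 3630 + j10900 Ω
|Z| = √(3630² + 10900²) = 11500 Ω
I = V/|Z| = 9.92/11500 = 863 μA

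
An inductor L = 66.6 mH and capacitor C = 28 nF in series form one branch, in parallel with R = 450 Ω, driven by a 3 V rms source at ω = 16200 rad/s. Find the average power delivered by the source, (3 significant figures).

20.0 mW

X_L = ωL = 1080 Ω
X_C = 1/(ωC) = 2200 Ω
Branch 1: Z₁ = R = 450 Ω
Branch 2 (series LC): Z₂ = j(X_L − X_C) = −j1130 Ω
Parallel: Z = Z₁Z₂/(Z₁+Z₂), |Z| = 418 Ω, ∠Z = -21.8°
I = V/|Z| = 7.18 mA
P = VI cos φ = 3 × 0.00718 × cos(-21.8°) = 20.0 mW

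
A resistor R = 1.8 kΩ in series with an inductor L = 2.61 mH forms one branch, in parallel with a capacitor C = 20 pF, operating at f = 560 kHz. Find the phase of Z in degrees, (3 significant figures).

59.2°

ω = 2πf = 3.519e+06 rad/s
X_L = ωL = 9180 Ω
X_C = 1/(ωC) = 14200 Ω
Branch 1 (R+jX_L): Z₁ = 1800 + j9180 Ω, |Z₁| = 9360 Ω
Branch 2 (−jX_C): Z₂ = −j14200 Ω
Parallel: Z = Z₁Z₂/(Z₁+Z₂), |Z| = 24900 Ω, ∠Z = 59.2°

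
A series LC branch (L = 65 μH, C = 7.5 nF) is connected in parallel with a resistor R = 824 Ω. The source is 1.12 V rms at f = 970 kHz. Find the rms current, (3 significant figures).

ω = 2πf = 6.095e+06 rad/s
X_L = ωL = 396 Ω
X_C = 1/(ωC) = 21.9 Ω
Branch 1: Z₁ = R = 824 Ω
Branch 2 (series LC): Z₂ = j(X_L − X_C) = j374 Ω
Parallel: Z = Z₁Z₂/(Z₁+Z₂), |Z| = 341 Ω, ∠Z = 65.6°
I = V/|Z| = 1.12/341 = 3.29 mA

3.29 mA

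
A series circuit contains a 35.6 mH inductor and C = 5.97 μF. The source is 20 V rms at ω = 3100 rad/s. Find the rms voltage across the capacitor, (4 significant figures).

X_L = ωL = 110.4 Ω
X_C = 1/(ωC) = 54.03 Ω
Net reactance X = X_L − X_C = 56.33 Ω
Z = j56.33 Ω
|Z| = √(0² + 56.33²) = 56.33 Ω
I = V/|Z| = 355.1 mA
V_C = I·|Z_C| = 0.3551 × 54.03 = 19.19 V

19.19 V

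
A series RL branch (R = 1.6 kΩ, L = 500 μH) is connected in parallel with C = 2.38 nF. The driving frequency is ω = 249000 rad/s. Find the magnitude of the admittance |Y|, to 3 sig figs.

X_L = ωL = 124 Ω
X_C = 1/(ωC) = 1690 Ω
Branch 1 (R+jX_L): Z₁ = 1600 + j124 Ω, |Z₁| = 1600 Ω
Branch 2 (−jX_C): Z₂ = −j1690 Ω
Parallel: Z = Z₁Z₂/(Z₁+Z₂), |Z| = 1210 Ω, ∠Z = -41.2°
|Y| = 1/|Z| = 826 μS

826 μS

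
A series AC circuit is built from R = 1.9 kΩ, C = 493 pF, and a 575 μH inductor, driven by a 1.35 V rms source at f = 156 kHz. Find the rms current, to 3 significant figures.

557 μA

ω = 2πf = 980200 rad/s
X_L = ωL = 564 Ω
X_C = 1/(ωC) = 2070 Ω
Net reactance X = X_L − X_C = -1510 Ω
Z = 1900 − j1510 Ω
|Z| = √(1900² + 1510²) = 2420 Ω
I = V/|Z| = 1.35/2420 = 557 μA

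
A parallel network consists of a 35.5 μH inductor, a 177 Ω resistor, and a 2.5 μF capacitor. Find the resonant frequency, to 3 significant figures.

ω₀ = 1/√(LC) = 1/√(3.55e-05 × 2.5e-06) = 106100 rad/s
f₀ = ω₀/(2π) = 16.9 kHz

16.9 kHz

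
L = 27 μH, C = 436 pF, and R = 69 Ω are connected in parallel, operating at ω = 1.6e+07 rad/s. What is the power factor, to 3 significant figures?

X_L = ωL = 432 Ω
X_C = 1/(ωC) = 143 Ω
Parallel: admittances add. Y = 1/R + 1/(jωL) + jωC
Y = (0.0145 + j0.00466) S
|Y| = 0.0152 S → |Z| = 1/|Y| = 65.7 Ω, ∠Z = −∠Y = -17.8°
cos φ = cos(-17.8°) = 0.952

0.952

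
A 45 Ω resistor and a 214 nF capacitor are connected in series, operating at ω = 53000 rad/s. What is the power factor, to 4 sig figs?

0.4546

X_C = 1/(ωC) = 88.17 Ω
Z = 45.00 − j88.17 Ω
|Z| = √(45.00² + 88.17²) = 98.99 Ω
∠Z = arctan(-88.17/45.00) = -62.96°
cos φ = cos(-62.96°) = 0.4546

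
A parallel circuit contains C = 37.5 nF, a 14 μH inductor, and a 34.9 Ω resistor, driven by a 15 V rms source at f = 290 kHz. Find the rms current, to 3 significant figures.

613 mA

ω = 2πf = 1.822e+06 rad/s
X_L = ωL = 25.5 Ω
X_C = 1/(ωC) = 14.6 Ω
Parallel: admittances add. Y = 1/R + 1/(jωL) + jωC
Y = (0.0287 + j0.0291) S
|Y| = 0.0409 S → |Z| = 1/|Y| = 24.5 Ω, ∠Z = −∠Y = -45.5°
I = V/|Z| = 15/24.5 = 613 mA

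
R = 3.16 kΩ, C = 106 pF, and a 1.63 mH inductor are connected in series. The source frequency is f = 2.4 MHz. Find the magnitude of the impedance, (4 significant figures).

24160 Ω

ω = 2πf = 1.508e+07 rad/s
X_L = ωL = 24580 Ω
X_C = 1/(ωC) = 625.6 Ω
Net reactance X = X_L − X_C = 23950 Ω
Z = 3160 + j23950 Ω
|Z| = √(3160² + 23950²) = 24160 Ω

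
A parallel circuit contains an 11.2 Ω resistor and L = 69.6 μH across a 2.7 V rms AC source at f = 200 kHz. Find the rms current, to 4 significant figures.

243.0 mA

ω = 2πf = 1.257e+06 rad/s
X_L = ωL = 87.46 Ω
Parallel: admittances add. Y = 1/R + 1/(jωL)
Y = (0.08929 − j0.01143) S
|Y| = 0.09001 S → |Z| = 1/|Y| = 11.11 Ω, ∠Z = −∠Y = 7.297°
I = V/|Z| = 2.7/11.11 = 243.0 mA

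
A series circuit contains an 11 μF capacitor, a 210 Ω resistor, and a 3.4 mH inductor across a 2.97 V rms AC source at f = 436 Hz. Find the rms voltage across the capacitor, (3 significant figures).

ω = 2πf = 2739 rad/s
X_L = ωL = 9.31 Ω
X_C = 1/(ωC) = 33.2 Ω
Net reactance X = X_L − X_C = -23.9 Ω
Z = 210 − j23.9 Ω
|Z| = √(210² + 23.9²) = 211 Ω
I = V/|Z| = 14.1 mA
V_C = I·|Z_C| = 0.0141 × 33.2 = 0.466 V

0.466 V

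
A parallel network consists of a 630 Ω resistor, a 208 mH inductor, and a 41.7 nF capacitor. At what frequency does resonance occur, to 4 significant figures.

ω₀ = 1/√(LC) = 1/√(0.208 × 4.17e-08) = 10740 rad/s
f₀ = ω₀/(2π) = 1.709 kHz

1.709 kHz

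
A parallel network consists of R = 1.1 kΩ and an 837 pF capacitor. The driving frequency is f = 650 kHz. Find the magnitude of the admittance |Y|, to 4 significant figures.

3.537 mS

ω = 2πf = 4.084e+06 rad/s
X_C = 1/(ωC) = 292.5 Ω
Parallel: admittances add. Y = 1/R + jωC
Y = (0.0009091 + j0.003418) S
|Y| = 0.003537 S → |Z| = 1/|Y| = 282.7 Ω, ∠Z = −∠Y = -75.11°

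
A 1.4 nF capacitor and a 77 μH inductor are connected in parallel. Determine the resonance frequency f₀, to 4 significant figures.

ω₀ = 1/√(LC) = 1/√(7.7e-05 × 1.4e-09) = 3.046e+06 rad/s
f₀ = ω₀/(2π) = 484.7 kHz

484.7 kHz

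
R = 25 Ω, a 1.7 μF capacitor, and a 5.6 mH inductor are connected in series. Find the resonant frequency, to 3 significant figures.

ω₀ = 1/√(LC) = 1/√(0.0056 × 1.7e-06) = 10250 rad/s
f₀ = ω₀/(2π) = 1.63 kHz

1.63 kHz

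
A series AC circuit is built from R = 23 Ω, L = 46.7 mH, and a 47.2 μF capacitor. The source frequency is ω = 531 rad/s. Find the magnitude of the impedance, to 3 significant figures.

27.5 Ω

X_L = ωL = 24.8 Ω
X_C = 1/(ωC) = 39.9 Ω
Net reactance X = X_L − X_C = -15.1 Ω
Z = 23.0 − j15.1 Ω
|Z| = √(23.0² + 15.1²) = 27.5 Ω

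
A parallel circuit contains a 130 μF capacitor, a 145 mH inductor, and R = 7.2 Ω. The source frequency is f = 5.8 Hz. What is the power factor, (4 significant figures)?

ω = 2πf = 36.44 rad/s
X_L = ωL = 5.284 Ω
X_C = 1/(ωC) = 211.1 Ω
Parallel: admittances add. Y = 1/R + 1/(jωL) + jωC
Y = (0.1389 − j0.1845) S
|Y| = 0.2309 S → |Z| = 1/|Y| = 4.330 Ω, ∠Z = −∠Y = 53.03°
cos φ = cos(53.03°) = 0.6014

0.6014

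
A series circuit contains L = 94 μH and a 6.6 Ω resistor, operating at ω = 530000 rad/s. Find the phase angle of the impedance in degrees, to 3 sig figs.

X_L = ωL = 49.8 Ω
Z = 6.60 + j49.8 Ω
|Z| = √(6.60² + 49.8²) = 50.3 Ω
∠Z = arctan(49.8/6.60) = 82.5°

82.5°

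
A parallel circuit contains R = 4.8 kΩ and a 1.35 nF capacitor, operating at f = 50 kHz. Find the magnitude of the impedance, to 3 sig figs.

ω = 2πf = 314200 rad/s
X_C = 1/(ωC) = 2360 Ω
Parallel: admittances add. Y = 1/R + jωC
Y = (0.000208 + j0.000424) S
|Y| = 0.000473 S → |Z| = 1/|Y| = 2120 Ω, ∠Z = −∠Y = -63.8°

2120 Ω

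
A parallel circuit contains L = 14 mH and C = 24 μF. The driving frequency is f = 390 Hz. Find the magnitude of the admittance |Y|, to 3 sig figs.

ω = 2πf = 2450 rad/s
X_L = ωL = 34.3 Ω
X_C = 1/(ωC) = 17.0 Ω
Parallel: admittances add. Y = 1/(jωL) + jωC
Y = (0 + j0.0297) S
|Y| = 0.0297 S → |Z| = 1/|Y| = 33.7 Ω, ∠Z = −∠Y = -90.0°

29.7 mS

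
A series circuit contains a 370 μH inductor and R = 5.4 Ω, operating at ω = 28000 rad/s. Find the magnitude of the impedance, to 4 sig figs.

11.68 Ω

X_L = ωL = 10.36 Ω
Z = 5.400 + j10.36 Ω
|Z| = √(5.400² + 10.36²) = 11.68 Ω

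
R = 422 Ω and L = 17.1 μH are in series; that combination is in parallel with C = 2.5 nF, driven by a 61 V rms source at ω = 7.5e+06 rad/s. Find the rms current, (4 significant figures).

1.111 A

X_L = ωL = 128.2 Ω
X_C = 1/(ωC) = 53.33 Ω
Branch 1 (R+jX_L): Z₁ = 422.0 + j128.2 Ω, |Z₁| = 441.1 Ω
Branch 2 (−jX_C): Z₂ = −j53.33 Ω
Parallel: Z = Z₁Z₂/(Z₁+Z₂), |Z| = 54.88 Ω, ∠Z = -83.16°
I = V/|Z| = 61/54.88 = 1.111 A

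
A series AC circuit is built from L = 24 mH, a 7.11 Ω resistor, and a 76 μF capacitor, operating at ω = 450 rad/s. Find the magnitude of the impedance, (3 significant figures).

19.8 Ω

X_L = ωL = 10.8 Ω
X_C = 1/(ωC) = 29.2 Ω
Net reactance X = X_L − X_C = -18.4 Ω
Z = 7.11 − j18.4 Ω
|Z| = √(7.11² + 18.4²) = 19.8 Ω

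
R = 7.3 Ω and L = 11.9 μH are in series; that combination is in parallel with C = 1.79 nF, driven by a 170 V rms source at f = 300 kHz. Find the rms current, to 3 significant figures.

6.66 A

ω = 2πf = 1.885e+06 rad/s
X_L = ωL = 22.4 Ω
X_C = 1/(ωC) = 296 Ω
Branch 1 (R+jX_L): Z₁ = 7.30 + j22.4 Ω, |Z₁| = 23.6 Ω
Branch 2 (−jX_C): Z₂ = −j296 Ω
Parallel: Z = Z₁Z₂/(Z₁+Z₂), |Z| = 25.5 Ω, ∠Z = 70.4°
I = V/|Z| = 170/25.5 = 6.66 A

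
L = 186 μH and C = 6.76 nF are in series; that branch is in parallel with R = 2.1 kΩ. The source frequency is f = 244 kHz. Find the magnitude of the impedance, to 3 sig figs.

188 Ω

ω = 2πf = 1.533e+06 rad/s
X_L = ωL = 285 Ω
X_C = 1/(ωC) = 96.5 Ω
Branch 1: Z₁ = R = 2100 Ω
Branch 2 (series LC): Z₂ = j(X_L − X_C) = j189 Ω
Parallel: Z = Z₁Z₂/(Z₁+Z₂), |Z| = 188 Ω, ∠Z = 84.9°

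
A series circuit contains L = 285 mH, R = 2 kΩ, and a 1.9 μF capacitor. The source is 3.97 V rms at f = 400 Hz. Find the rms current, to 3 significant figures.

ω = 2πf = 2513 rad/s
X_L = ωL = 716 Ω
X_C = 1/(ωC) = 209 Ω
Net reactance X = X_L − X_C = 507 Ω
Z = 2000 + j507 Ω
|Z| = √(2000² + 507²) = 2060 Ω
I = V/|Z| = 3.97/2060 = 1.92 mA

1.92 mA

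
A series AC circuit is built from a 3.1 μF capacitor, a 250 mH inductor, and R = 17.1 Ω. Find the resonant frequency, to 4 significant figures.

180.8 Hz

ω₀ = 1/√(LC) = 1/√(0.25 × 3.1e-06) = 1136 rad/s
f₀ = ω₀/(2π) = 180.8 Hz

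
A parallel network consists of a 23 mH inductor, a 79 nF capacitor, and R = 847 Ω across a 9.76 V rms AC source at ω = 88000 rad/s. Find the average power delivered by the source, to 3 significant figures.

X_L = ωL = 2020 Ω
X_C = 1/(ωC) = 144 Ω
Parallel: admittances add. Y = 1/R + 1/(jωL) + jωC
Y = (0.00118 + j0.00646) S
|Y| = 0.00656 S → |Z| = 1/|Y| = 152 Ω, ∠Z = −∠Y = -79.6°
I = V/|Z| = 64.1 mA
P = VI cos φ = 9.76 × 0.0641 × cos(-79.6°) = 112 mW

112 mW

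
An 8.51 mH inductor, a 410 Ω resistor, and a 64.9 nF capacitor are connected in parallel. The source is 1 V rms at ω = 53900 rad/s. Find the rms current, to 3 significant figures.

X_L = ωL = 459 Ω
X_C = 1/(ωC) = 286 Ω
Parallel: admittances add. Y = 1/R + 1/(jωL) + jωC
Y = (0.00244 + j0.00132) S
|Y| = 0.00277 S → |Z| = 1/|Y| = 361 Ω, ∠Z = −∠Y = -28.4°
I = V/|Z| = 1/361 = 2.77 mA

2.77 mA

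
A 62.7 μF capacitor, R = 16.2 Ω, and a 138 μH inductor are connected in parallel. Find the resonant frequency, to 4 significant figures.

ω₀ = 1/√(LC) = 1/√(0.000138 × 6.27e-05) = 10750 rad/s
f₀ = ω₀/(2π) = 1.711 kHz

1.711 kHz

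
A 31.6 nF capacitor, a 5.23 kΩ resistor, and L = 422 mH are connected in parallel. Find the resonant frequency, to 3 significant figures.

1.38 kHz

ω₀ = 1/√(LC) = 1/√(0.422 × 3.16e-08) = 8660 rad/s
f₀ = ω₀/(2π) = 1.38 kHz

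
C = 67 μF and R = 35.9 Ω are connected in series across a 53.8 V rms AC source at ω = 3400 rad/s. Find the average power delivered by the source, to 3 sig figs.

X_C = 1/(ωC) = 4.39 Ω
Z = 35.9 − j4.39 Ω
|Z| = √(35.9² + 4.39²) = 36.2 Ω
∠Z = arctan(-4.39/35.9) = -6.97°
I = V/|Z| = 1.49 A
P = VI cos φ = 53.8 × 1.49 × cos(-6.97°) = 79.4 W

79.4 W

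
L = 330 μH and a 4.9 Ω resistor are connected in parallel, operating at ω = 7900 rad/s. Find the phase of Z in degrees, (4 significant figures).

X_L = ωL = 2.607 Ω
Parallel: admittances add. Y = 1/R + 1/(jωL)
Y = (0.2041 − j0.3836) S
|Y| = 0.4345 S → |Z| = 1/|Y| = 2.302 Ω, ∠Z = −∠Y = 61.99°

61.99°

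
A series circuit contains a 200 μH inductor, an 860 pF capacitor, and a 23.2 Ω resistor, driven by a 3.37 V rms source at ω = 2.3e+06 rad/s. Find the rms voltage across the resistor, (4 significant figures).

X_L = ωL = 460.0 Ω
X_C = 1/(ωC) = 505.6 Ω
Net reactance X = X_L − X_C = -45.56 Ω
Z = 23.20 − j45.56 Ω
|Z| = √(23.20² + 45.56²) = 51.13 Ω
I = V/|Z| = 65.91 mA
V_R = I·|Z_R| = 0.06591 × 23.20 = 1.529 V

1.529 V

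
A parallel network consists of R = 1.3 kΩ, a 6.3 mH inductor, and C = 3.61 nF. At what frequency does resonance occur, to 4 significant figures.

ω₀ = 1/√(LC) = 1/√(0.0063 × 3.61e-09) = 209700 rad/s
f₀ = ω₀/(2π) = 33.37 kHz

33.37 kHz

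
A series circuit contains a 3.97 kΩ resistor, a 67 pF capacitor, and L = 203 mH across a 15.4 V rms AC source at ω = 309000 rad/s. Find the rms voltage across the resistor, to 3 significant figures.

4.09 V

X_L = ωL = 62700 Ω
X_C = 1/(ωC) = 48300 Ω
Net reactance X = X_L − X_C = 14400 Ω
Z = 3970 + j14400 Ω
|Z| = √(3970² + 14400²) = 15000 Ω
I = V/|Z| = 1.03 mA
V_R = I·|Z_R| = 0.00103 × 3970 = 4.09 V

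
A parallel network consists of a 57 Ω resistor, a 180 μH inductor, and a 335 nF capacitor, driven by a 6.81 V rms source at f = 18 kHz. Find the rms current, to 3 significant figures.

ω = 2πf = 113100 rad/s
X_L = ωL = 20.4 Ω
X_C = 1/(ωC) = 26.4 Ω
Parallel: admittances add. Y = 1/R + 1/(jωL) + jωC
Y = (0.0175 − j0.0112) S
|Y| = 0.0208 S → |Z| = 1/|Y| = 48.0 Ω, ∠Z = −∠Y = 32.6°
I = V/|Z| = 6.81/48.0 = 142 mA

142 mA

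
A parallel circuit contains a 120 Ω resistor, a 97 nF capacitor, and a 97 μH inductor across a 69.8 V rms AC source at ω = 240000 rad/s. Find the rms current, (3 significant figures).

1.49 A

X_L = ωL = 23.3 Ω
X_C = 1/(ωC) = 43.0 Ω
Parallel: admittances add. Y = 1/R + 1/(jωL) + jωC
Y = (0.00833 − j0.0197) S
|Y| = 0.0214 S → |Z| = 1/|Y| = 46.8 Ω, ∠Z = −∠Y = 67.0°
I = V/|Z| = 69.8/46.8 = 1.49 A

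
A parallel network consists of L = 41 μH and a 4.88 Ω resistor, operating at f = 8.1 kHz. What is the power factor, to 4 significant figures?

0.3932

ω = 2πf = 50890 rad/s
X_L = ωL = 2.087 Ω
Parallel: admittances add. Y = 1/R + 1/(jωL)
Y = (0.2049 − j0.4792) S
|Y| = 0.5212 S → |Z| = 1/|Y| = 1.919 Ω, ∠Z = −∠Y = 66.85°
cos φ = cos(66.85°) = 0.3932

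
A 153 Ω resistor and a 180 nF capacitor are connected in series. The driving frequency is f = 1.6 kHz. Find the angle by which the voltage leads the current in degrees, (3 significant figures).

ω = 2πf = 10050 rad/s
X_C = 1/(ωC) = 553 Ω
Z = 153 − j553 Ω
|Z| = √(153² + 553²) = 573 Ω
∠Z = arctan(-553/153) = -74.5°

-74.5°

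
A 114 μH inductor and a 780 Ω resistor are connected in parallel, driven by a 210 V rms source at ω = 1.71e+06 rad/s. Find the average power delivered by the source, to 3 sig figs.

56.5 W

X_L = ωL = 195 Ω
Parallel: admittances add. Y = 1/R + 1/(jωL)
Y = (0.00128 − j0.00513) S
|Y| = 0.00529 S → |Z| = 1/|Y| = 189 Ω, ∠Z = −∠Y = 76.0°
I = V/|Z| = 1.11 A
P = VI cos φ = 210 × 1.11 × cos(76.0°) = 56.5 W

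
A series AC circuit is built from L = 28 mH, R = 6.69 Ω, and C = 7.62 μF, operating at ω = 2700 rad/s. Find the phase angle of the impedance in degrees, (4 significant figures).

76.08°

X_L = ωL = 75.60 Ω
X_C = 1/(ωC) = 48.61 Ω
Net reactance X = X_L − X_C = 26.99 Ω
Z = 6.690 + j26.99 Ω
|Z| = √(6.690² + 26.99²) = 27.81 Ω
∠Z = arctan(26.99/6.690) = 76.08°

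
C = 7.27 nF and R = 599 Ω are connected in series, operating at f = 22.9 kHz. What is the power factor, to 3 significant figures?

ω = 2πf = 143900 rad/s
X_C = 1/(ωC) = 956 Ω
Z = 599 − j956 Ω
|Z| = √(599² + 956²) = 1130 Ω
∠Z = arctan(-956/599) = -57.9°
cos φ = cos(-57.9°) = 0.531

0.531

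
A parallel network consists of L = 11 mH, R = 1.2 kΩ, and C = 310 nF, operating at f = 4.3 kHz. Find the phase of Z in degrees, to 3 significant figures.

-80.6°

ω = 2πf = 27020 rad/s
X_L = ωL = 297 Ω
X_C = 1/(ωC) = 119 Ω
Parallel: admittances add. Y = 1/R + 1/(jωL) + jωC
Y = (0.000833 + j0.00501) S
|Y| = 0.00508 S → |Z| = 1/|Y| = 197 Ω, ∠Z = −∠Y = -80.6°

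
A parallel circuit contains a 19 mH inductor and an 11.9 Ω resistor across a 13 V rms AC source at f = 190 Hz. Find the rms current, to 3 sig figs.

ω = 2πf = 1194 rad/s
X_L = ωL = 22.7 Ω
Parallel: admittances add. Y = 1/R + 1/(jωL)
Y = (0.0840 − j0.0441) S
|Y| = 0.0949 S → |Z| = 1/|Y| = 10.5 Ω, ∠Z = −∠Y = 27.7°
I = V/|Z| = 13/10.5 = 1.23 A

1.23 A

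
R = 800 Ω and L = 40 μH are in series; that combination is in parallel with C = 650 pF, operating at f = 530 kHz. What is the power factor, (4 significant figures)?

0.5269

ω = 2πf = 3.33e+06 rad/s
X_L = ωL = 133.2 Ω
X_C = 1/(ωC) = 462.0 Ω
Branch 1 (R+jX_L): Z₁ = 800.0 + j133.2 Ω, |Z₁| = 811.0 Ω
Branch 2 (−jX_C): Z₂ = −j462.0 Ω
Parallel: Z = Z₁Z₂/(Z₁+Z₂), |Z| = 433.2 Ω, ∠Z = -58.20°
cos φ = cos(-58.20°) = 0.5269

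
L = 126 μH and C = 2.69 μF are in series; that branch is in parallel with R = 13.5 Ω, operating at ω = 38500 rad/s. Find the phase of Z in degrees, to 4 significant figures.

-70.41°

X_L = ωL = 4.851 Ω
X_C = 1/(ωC) = 9.656 Ω
Branch 1: Z₁ = R = 13.50 Ω
Branch 2 (series LC): Z₂ = j(X_L − X_C) = −j4.805 Ω
Parallel: Z = Z₁Z₂/(Z₁+Z₂), |Z| = 4.527 Ω, ∠Z = -70.41°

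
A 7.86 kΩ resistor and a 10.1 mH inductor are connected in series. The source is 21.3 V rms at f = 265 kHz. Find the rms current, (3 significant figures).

1.15 mA

ω = 2πf = 1.665e+06 rad/s
X_L = ωL = 16800 Ω
Z = 7860 + j16800 Ω
|Z| = √(7860² + 16800²) = 18600 Ω
I = V/|Z| = 21.3/18600 = 1.15 mA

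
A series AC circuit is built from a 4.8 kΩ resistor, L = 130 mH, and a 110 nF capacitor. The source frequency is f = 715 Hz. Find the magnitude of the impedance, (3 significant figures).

ω = 2πf = 4492 rad/s
X_L = ωL = 584 Ω
X_C = 1/(ωC) = 2020 Ω
Net reactance X = X_L − X_C = -1440 Ω
Z = 4800 − j1440 Ω
|Z| = √(4800² + 1440²) = 5010 Ω

5010 Ω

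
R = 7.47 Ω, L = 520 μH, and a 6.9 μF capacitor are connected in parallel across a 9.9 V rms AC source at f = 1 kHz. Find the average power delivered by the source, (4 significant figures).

13.12 W

ω = 2πf = 6283 rad/s
X_L = ωL = 3.267 Ω
X_C = 1/(ωC) = 23.07 Ω
Parallel: admittances add. Y = 1/R + 1/(jωL) + jωC
Y = (0.1339 − j0.2627) S
|Y| = 0.2949 S → |Z| = 1/|Y| = 3.392 Ω, ∠Z = −∠Y = 63.00°
I = V/|Z| = 2.919 A
P = VI cos φ = 9.9 × 2.919 × cos(63.00°) = 13.12 W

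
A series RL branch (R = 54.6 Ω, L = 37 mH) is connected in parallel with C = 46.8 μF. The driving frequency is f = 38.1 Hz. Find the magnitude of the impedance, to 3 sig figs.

ω = 2πf = 239.4 rad/s
X_L = ωL = 8.86 Ω
X_C = 1/(ωC) = 89.3 Ω
Branch 1 (R+jX_L): Z₁ = 54.6 + j8.86 Ω, |Z₁| = 55.3 Ω
Branch 2 (−jX_C): Z₂ = −j89.3 Ω
Parallel: Z = Z₁Z₂/(Z₁+Z₂), |Z| = 50.8 Ω, ∠Z = -25.0°

50.8 Ω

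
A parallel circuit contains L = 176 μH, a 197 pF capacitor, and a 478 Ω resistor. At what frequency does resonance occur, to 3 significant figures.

ω₀ = 1/√(LC) = 1/√(0.000176 × 1.97e-10) = 5.37e+06 rad/s
f₀ = ω₀/(2π) = 855 kHz

855 kHz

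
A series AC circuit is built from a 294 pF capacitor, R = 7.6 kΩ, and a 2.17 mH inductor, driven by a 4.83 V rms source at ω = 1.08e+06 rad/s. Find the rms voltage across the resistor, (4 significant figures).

X_L = ωL = 2344 Ω
X_C = 1/(ωC) = 3149 Ω
Net reactance X = X_L − X_C = -805.8 Ω
Z = 7600 − j805.8 Ω
|Z| = √(7600² + 805.8²) = 7643 Ω
I = V/|Z| = 632.0 μA
V_R = I·|Z_R| = 0.0006320 × 7600 = 4.803 V

4.803 V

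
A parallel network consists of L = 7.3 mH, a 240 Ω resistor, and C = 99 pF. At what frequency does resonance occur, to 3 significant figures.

ω₀ = 1/√(LC) = 1/√(0.0073 × 9.9e-11) = 1.176e+06 rad/s
f₀ = ω₀/(2π) = 187 kHz

187 kHz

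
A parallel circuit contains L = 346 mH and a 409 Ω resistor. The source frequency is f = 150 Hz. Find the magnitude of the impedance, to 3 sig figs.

255 Ω

ω = 2πf = 942.5 rad/s
X_L = ωL = 326 Ω
Parallel: admittances add. Y = 1/R + 1/(jωL)
Y = (0.00244 − j0.00307) S
|Y| = 0.00392 S → |Z| = 1/|Y| = 255 Ω, ∠Z = −∠Y = 51.4°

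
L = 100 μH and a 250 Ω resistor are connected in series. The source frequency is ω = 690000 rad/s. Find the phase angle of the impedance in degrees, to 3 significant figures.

X_L = ωL = 69.0 Ω
Z = 250 + j69.0 Ω
|Z| = √(250² + 69.0²) = 259 Ω
∠Z = arctan(69.0/250) = 15.4°

15.4°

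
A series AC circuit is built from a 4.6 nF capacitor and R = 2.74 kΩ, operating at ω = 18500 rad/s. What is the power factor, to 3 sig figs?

X_C = 1/(ωC) = 11800 Ω
Z = 2740 − j11800 Ω
|Z| = √(2740² + 11800²) = 12100 Ω
∠Z = arctan(-11800/2740) = -76.9°
cos φ = cos(-76.9°) = 0.227

0.227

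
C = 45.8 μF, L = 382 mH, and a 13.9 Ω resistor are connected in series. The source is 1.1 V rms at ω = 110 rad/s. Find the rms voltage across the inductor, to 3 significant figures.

0.294 V

X_L = ωL = 42.0 Ω
X_C = 1/(ωC) = 198 Ω
Net reactance X = X_L − X_C = -156 Ω
Z = 13.9 − j156 Ω
|Z| = √(13.9² + 156²) = 157 Ω
I = V/|Z| = 7.00 mA
V_L = I·|Z_L| = 0.00700 × 42.0 = 0.294 V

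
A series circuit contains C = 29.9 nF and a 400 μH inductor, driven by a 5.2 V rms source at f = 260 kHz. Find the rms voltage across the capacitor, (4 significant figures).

0.1682 V

ω = 2πf = 1.634e+06 rad/s
X_L = ωL = 653.5 Ω
X_C = 1/(ωC) = 20.47 Ω
Net reactance X = X_L − X_C = 633.0 Ω
Z = j633.0 Ω
|Z| = √(0² + 633.0²) = 633.0 Ω
I = V/|Z| = 8.215 mA
V_C = I·|Z_C| = 0.008215 × 20.47 = 0.1682 V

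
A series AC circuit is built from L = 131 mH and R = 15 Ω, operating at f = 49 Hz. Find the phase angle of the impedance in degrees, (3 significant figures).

69.6°

ω = 2πf = 307.9 rad/s
X_L = ωL = 40.3 Ω
Z = 15.0 + j40.3 Ω
|Z| = √(15.0² + 40.3²) = 43.0 Ω
∠Z = arctan(40.3/15.0) = 69.6°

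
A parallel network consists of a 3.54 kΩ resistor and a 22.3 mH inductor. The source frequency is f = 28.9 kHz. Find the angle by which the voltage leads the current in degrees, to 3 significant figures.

41.2°

ω = 2πf = 181600 rad/s
X_L = ωL = 4050 Ω
Parallel: admittances add. Y = 1/R + 1/(jωL)
Y = (0.000282 − j0.000247) S
|Y| = 0.000375 S → |Z| = 1/|Y| = 2670 Ω, ∠Z = −∠Y = 41.2°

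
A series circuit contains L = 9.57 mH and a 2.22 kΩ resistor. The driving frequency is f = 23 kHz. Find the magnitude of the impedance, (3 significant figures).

ω = 2πf = 144500 rad/s
X_L = ωL = 1380 Ω
Z = 2220 + j1380 Ω
|Z| = √(2220² + 1380²) = 2620 Ω

2620 Ω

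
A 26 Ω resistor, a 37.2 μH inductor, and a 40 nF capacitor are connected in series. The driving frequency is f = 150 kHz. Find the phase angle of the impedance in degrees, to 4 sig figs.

ω = 2πf = 942500 rad/s
X_L = ωL = 35.06 Ω
X_C = 1/(ωC) = 26.53 Ω
Net reactance X = X_L − X_C = 8.534 Ω
Z = 26.00 + j8.534 Ω
|Z| = √(26.00² + 8.534²) = 27.36 Ω
∠Z = arctan(8.534/26.00) = 18.17°

18.17°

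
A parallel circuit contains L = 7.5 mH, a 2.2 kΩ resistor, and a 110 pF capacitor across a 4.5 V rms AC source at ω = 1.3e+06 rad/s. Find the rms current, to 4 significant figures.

X_L = ωL = 9750 Ω
X_C = 1/(ωC) = 6993 Ω
Parallel: admittances add. Y = 1/R + 1/(jωL) + jωC
Y = (0.0004545 + j4.044e-05) S
|Y| = 0.0004563 S → |Z| = 1/|Y| = 2191 Ω, ∠Z = −∠Y = -5.084°
I = V/|Z| = 4.5/2191 = 2.054 mA

2.054 mA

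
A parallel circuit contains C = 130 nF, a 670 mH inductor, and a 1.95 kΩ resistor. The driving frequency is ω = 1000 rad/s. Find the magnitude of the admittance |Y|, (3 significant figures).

1.46 mS

X_L = ωL = 670 Ω
X_C = 1/(ωC) = 7690 Ω
Parallel: admittances add. Y = 1/R + 1/(jωL) + jωC
Y = (0.000513 − j0.00136) S
|Y| = 0.00146 S → |Z| = 1/|Y| = 687 Ω, ∠Z = −∠Y = 69.4°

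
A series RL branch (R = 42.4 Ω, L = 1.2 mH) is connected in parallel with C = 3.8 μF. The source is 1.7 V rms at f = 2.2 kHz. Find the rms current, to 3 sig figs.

ω = 2πf = 13820 rad/s
X_L = ωL = 16.6 Ω
X_C = 1/(ωC) = 19.0 Ω
Branch 1 (R+jX_L): Z₁ = 42.4 + j16.6 Ω, |Z₁| = 45.5 Ω
Branch 2 (−jX_C): Z₂ = −j19.0 Ω
Parallel: Z = Z₁Z₂/(Z₁+Z₂), |Z| = 20.4 Ω, ∠Z = -65.3°
I = V/|Z| = 1.7/20.4 = 83.3 mA

83.3 mA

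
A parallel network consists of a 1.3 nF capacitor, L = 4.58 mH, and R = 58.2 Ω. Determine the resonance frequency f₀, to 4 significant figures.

65.23 kHz

ω₀ = 1/√(LC) = 1/√(0.00458 × 1.3e-09) = 409800 rad/s
f₀ = ω₀/(2π) = 65.23 kHz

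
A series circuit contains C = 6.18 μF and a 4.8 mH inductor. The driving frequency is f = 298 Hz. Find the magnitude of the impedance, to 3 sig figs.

ω = 2πf = 1872 rad/s
X_L = ωL = 8.99 Ω
X_C = 1/(ωC) = 86.4 Ω
Net reactance X = X_L − X_C = -77.4 Ω
Z = − j77.4 Ω
|Z| = √(0² + 77.4²) = 77.4 Ω

77.4 Ω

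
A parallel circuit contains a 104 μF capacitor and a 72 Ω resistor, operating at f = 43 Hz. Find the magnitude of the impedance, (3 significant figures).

ω = 2πf = 270.2 rad/s
X_C = 1/(ωC) = 35.6 Ω
Parallel: admittances add. Y = 1/R + jωC
Y = (0.0139 + j0.0281) S
|Y| = 0.0313 S → |Z| = 1/|Y| = 31.9 Ω, ∠Z = −∠Y = -63.7°

31.9 Ω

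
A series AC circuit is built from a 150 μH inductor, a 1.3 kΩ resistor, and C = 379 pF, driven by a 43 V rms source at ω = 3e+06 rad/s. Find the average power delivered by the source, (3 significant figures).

1.28 W

X_L = ωL = 450 Ω
X_C = 1/(ωC) = 880 Ω
Net reactance X = X_L − X_C = -430 Ω
Z = 1300 − j430 Ω
|Z| = √(1300² + 430²) = 1370 Ω
∠Z = arctan(-430/1300) = -18.3°
I = V/|Z| = 31.4 mA
P = VI cos φ = 43 × 0.0314 × cos(-18.3°) = 1.28 W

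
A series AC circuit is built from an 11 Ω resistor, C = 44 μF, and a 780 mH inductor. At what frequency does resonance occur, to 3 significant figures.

27.2 Hz

ω₀ = 1/√(LC) = 1/√(0.78 × 4.4e-05) = 170.7 rad/s
f₀ = ω₀/(2π) = 27.2 Hz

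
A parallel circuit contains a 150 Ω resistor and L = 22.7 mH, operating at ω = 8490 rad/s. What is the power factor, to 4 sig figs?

0.7891

X_L = ωL = 192.7 Ω
Parallel: admittances add. Y = 1/R + 1/(jωL)
Y = (0.006667 − j0.005189) S
|Y| = 0.008448 S → |Z| = 1/|Y| = 118.4 Ω, ∠Z = −∠Y = 37.89°
cos φ = cos(37.89°) = 0.7891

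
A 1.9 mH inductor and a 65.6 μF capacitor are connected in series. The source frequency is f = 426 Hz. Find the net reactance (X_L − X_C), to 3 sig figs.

ω = 2πf = 2677 rad/s
X_L = ωL = 5.09 Ω
X_C = 1/(ωC) = 5.70 Ω
X = 5.09 − 5.70 = -0.610 Ω

-0.610 Ω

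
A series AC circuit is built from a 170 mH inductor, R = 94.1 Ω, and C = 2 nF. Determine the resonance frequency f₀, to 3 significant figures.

ω₀ = 1/√(LC) = 1/√(0.17 × 2e-09) = 54230 rad/s
f₀ = ω₀/(2π) = 8.63 kHz

8.63 kHz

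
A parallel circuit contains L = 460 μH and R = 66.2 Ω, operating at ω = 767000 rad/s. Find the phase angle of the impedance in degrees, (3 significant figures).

10.6°

X_L = ωL = 353 Ω
Parallel: admittances add. Y = 1/R + 1/(jωL)
Y = (0.0151 − j0.00283) S
|Y| = 0.0154 S → |Z| = 1/|Y| = 65.1 Ω, ∠Z = −∠Y = 10.6°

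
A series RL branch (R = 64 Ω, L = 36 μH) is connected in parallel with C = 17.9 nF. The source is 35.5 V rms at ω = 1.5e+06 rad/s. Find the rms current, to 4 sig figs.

X_L = ωL = 54.00 Ω
X_C = 1/(ωC) = 37.24 Ω
Branch 1 (R+jX_L): Z₁ = 64.00 + j54.00 Ω, |Z₁| = 83.74 Ω
Branch 2 (−jX_C): Z₂ = −j37.24 Ω
Parallel: Z = Z₁Z₂/(Z₁+Z₂), |Z| = 47.14 Ω, ∠Z = -64.52°
I = V/|Z| = 35.5/47.14 = 753.1 mA

753.1 mA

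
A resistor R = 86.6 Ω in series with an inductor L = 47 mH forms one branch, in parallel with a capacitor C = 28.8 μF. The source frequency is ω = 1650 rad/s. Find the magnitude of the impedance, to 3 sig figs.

X_L = ωL = 77.5 Ω
X_C = 1/(ωC) = 21.0 Ω
Branch 1 (R+jX_L): Z₁ = 86.6 + j77.5 Ω, |Z₁| = 116 Ω
Branch 2 (−jX_C): Z₂ = −j21.0 Ω
Parallel: Z = Z₁Z₂/(Z₁+Z₂), |Z| = 23.7 Ω, ∠Z = -81.3°

23.7 Ω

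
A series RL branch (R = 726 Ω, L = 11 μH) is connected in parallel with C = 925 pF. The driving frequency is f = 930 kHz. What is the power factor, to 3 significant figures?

0.250

ω = 2πf = 5.843e+06 rad/s
X_L = ωL = 64.3 Ω
X_C = 1/(ωC) = 185 Ω
Branch 1 (R+jX_L): Z₁ = 726 + j64.3 Ω, |Z₁| = 729 Ω
Branch 2 (−jX_C): Z₂ = −j185 Ω
Parallel: Z = Z₁Z₂/(Z₁+Z₂), |Z| = 183 Ω, ∠Z = -75.5°
cos φ = cos(-75.5°) = 0.250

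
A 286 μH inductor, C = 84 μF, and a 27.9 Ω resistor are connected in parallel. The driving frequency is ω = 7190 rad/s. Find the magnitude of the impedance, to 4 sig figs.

8.130 Ω

X_L = ωL = 2.056 Ω
X_C = 1/(ωC) = 1.656 Ω
Parallel: admittances add. Y = 1/R + 1/(jωL) + jωC
Y = (0.03584 + j0.1177) S
|Y| = 0.1230 S → |Z| = 1/|Y| = 8.130 Ω, ∠Z = −∠Y = -73.06°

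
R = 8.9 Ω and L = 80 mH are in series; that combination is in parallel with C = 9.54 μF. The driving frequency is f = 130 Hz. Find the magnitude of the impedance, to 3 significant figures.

133 Ω

ω = 2πf = 816.8 rad/s
X_L = ωL = 65.3 Ω
X_C = 1/(ωC) = 128 Ω
Branch 1 (R+jX_L): Z₁ = 8.90 + j65.3 Ω, |Z₁| = 65.9 Ω
Branch 2 (−jX_C): Z₂ = −j128 Ω
Parallel: Z = Z₁Z₂/(Z₁+Z₂), |Z| = 133 Ω, ∠Z = 74.2°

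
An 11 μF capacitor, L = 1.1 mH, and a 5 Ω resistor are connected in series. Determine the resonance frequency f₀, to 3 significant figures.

1.45 kHz

ω₀ = 1/√(LC) = 1/√(0.0011 × 1.1e-05) = 9091 rad/s
f₀ = ω₀/(2π) = 1.45 kHz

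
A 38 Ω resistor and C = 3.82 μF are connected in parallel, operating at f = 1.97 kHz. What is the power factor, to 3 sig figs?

ω = 2πf = 12380 rad/s
X_C = 1/(ωC) = 21.1 Ω
Parallel: admittances add. Y = 1/R + jωC
Y = (0.0263 + j0.0473) S
|Y| = 0.0541 S → |Z| = 1/|Y| = 18.5 Ω, ∠Z = −∠Y = -60.9°
cos φ = cos(-60.9°) = 0.486

0.486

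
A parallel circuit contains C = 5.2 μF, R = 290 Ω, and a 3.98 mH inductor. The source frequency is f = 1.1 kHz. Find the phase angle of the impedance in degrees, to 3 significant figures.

6.84°

ω = 2πf = 6912 rad/s
X_L = ωL = 27.5 Ω
X_C = 1/(ωC) = 27.8 Ω
Parallel: admittances add. Y = 1/R + 1/(jωL) + jωC
Y = (0.00345 − j0.000414) S
|Y| = 0.00347 S → |Z| = 1/|Y| = 288 Ω, ∠Z = −∠Y = 6.84°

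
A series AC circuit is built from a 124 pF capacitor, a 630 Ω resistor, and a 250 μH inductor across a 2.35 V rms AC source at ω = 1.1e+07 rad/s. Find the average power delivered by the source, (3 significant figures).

X_L = ωL = 2750 Ω
X_C = 1/(ωC) = 733 Ω
Net reactance X = X_L − X_C = 2020 Ω
Z = 630 + j2020 Ω
|Z| = √(630² + 2020²) = 2110 Ω
∠Z = arctan(2020/630) = 72.7°
I = V/|Z| = 1.11 mA
P = VI cos φ = 2.35 × 0.00111 × cos(72.7°) = 779 μW

779 μW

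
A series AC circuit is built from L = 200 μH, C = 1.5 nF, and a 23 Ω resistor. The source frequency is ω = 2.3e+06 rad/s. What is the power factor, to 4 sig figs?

X_L = ωL = 460.0 Ω
X_C = 1/(ωC) = 289.9 Ω
Net reactance X = X_L − X_C = 170.1 Ω
Z = 23.00 + j170.1 Ω
|Z| = √(23.00² + 170.1²) = 171.7 Ω
∠Z = arctan(170.1/23.00) = 82.30°
cos φ = cos(82.30°) = 0.1340

0.1340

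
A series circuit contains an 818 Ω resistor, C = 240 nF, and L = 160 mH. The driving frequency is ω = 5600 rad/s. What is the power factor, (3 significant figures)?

X_L = ωL = 896 Ω
X_C = 1/(ωC) = 744 Ω
Net reactance X = X_L − X_C = 152 Ω
Z = 818 + j152 Ω
|Z| = √(818² + 152²) = 832 Ω
∠Z = arctan(152/818) = 10.5°
cos φ = cos(10.5°) = 0.983

0.983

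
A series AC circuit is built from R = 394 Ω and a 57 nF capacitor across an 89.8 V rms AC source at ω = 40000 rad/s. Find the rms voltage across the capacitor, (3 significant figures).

X_C = 1/(ωC) = 439 Ω
Z = 394 − j439 Ω
|Z| = √(394² + 439²) = 590 Ω
I = V/|Z| = 152 mA
V_C = I·|Z_C| = 0.152 × 439 = 66.8 V

66.8 V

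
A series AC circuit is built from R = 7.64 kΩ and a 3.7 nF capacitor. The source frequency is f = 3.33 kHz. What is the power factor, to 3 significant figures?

ω = 2πf = 20920 rad/s
X_C = 1/(ωC) = 12900 Ω
Z = 7640 − j12900 Ω
|Z| = √(7640² + 12900²) = 15000 Ω
∠Z = arctan(-12900/7640) = -59.4°
cos φ = cos(-59.4°) = 0.509

0.509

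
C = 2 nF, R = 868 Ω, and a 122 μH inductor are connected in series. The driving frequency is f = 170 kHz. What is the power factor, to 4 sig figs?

0.9319

ω = 2πf = 1.068e+06 rad/s
X_L = ωL = 130.3 Ω
X_C = 1/(ωC) = 468.1 Ω
Net reactance X = X_L − X_C = -337.8 Ω
Z = 868.0 − j337.8 Ω
|Z| = √(868.0² + 337.8²) = 931.4 Ω
∠Z = arctan(-337.8/868.0) = -21.26°
cos φ = cos(-21.26°) = 0.9319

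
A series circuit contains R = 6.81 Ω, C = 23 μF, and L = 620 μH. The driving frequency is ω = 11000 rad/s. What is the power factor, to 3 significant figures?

X_L = ωL = 6.82 Ω
X_C = 1/(ωC) = 3.95 Ω
Net reactance X = X_L − X_C = 2.87 Ω
Z = 6.81 + j2.87 Ω
|Z| = √(6.81² + 2.87²) = 7.39 Ω
∠Z = arctan(2.87/6.81) = 22.8°
cos φ = cos(22.8°) = 0.922

0.922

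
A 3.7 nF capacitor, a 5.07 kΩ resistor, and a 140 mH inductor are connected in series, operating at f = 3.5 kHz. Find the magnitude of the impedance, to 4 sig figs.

10510 Ω

ω = 2πf = 21990 rad/s
X_L = ωL = 3079 Ω
X_C = 1/(ωC) = 12290 Ω
Net reactance X = X_L − X_C = -9211 Ω
Z = 5070 − j9211 Ω
|Z| = √(5070² + 9211²) = 10510 Ω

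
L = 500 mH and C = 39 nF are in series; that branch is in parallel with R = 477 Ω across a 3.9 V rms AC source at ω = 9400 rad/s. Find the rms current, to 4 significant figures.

8.412 mA

X_L = ωL = 4700 Ω
X_C = 1/(ωC) = 2728 Ω
Branch 1: Z₁ = R = 477.0 Ω
Branch 2 (series LC): Z₂ = j(X_L − X_C) = j1972 Ω
Parallel: Z = Z₁Z₂/(Z₁+Z₂), |Z| = 463.6 Ω, ∠Z = 13.60°
I = V/|Z| = 3.9/463.6 = 8.412 mA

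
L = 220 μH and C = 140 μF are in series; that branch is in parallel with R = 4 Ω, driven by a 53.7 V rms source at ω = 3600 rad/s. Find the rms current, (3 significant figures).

X_L = ωL = 0.792 Ω
X_C = 1/(ωC) = 1.98 Ω
Branch 1: Z₁ = R = 4.00 Ω
Branch 2 (series LC): Z₂ = j(X_L − X_C) = −j1.19 Ω
Parallel: Z = Z₁Z₂/(Z₁+Z₂), |Z| = 1.14 Ω, ∠Z = -73.4°
I = V/|Z| = 53.7/1.14 = 47.0 A

47.0 A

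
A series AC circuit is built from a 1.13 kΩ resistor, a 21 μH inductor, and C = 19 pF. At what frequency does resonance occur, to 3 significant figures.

7.97 MHz

ω₀ = 1/√(LC) = 1/√(2.1e-05 × 1.9e-11) = 5.006e+07 rad/s
f₀ = ω₀/(2π) = 7.97 MHz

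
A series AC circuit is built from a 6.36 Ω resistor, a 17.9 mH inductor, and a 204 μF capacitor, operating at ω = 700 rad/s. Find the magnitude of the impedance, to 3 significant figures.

8.43 Ω

X_L = ωL = 12.5 Ω
X_C = 1/(ωC) = 7.00 Ω
Net reactance X = X_L − X_C = 5.53 Ω
Z = 6.36 + j5.53 Ω
|Z| = √(6.36² + 5.53²) = 8.43 Ω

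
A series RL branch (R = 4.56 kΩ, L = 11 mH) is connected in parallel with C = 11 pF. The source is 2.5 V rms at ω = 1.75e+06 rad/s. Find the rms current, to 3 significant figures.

X_L = ωL = 19200 Ω
X_C = 1/(ωC) = 51900 Ω
Branch 1 (R+jX_L): Z₁ = 4560 + j19200 Ω, |Z₁| = 19800 Ω
Branch 2 (−jX_C): Z₂ = −j51900 Ω
Parallel: Z = Z₁Z₂/(Z₁+Z₂), |Z| = 31100 Ω, ∠Z = 68.7°
I = V/|Z| = 2.5/31100 = 80.3 μA

80.3 μA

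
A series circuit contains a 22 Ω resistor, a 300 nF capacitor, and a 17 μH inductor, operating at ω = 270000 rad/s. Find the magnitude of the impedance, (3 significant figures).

23.3 Ω

X_L = ωL = 4.59 Ω
X_C = 1/(ωC) = 12.3 Ω
Net reactance X = X_L − X_C = -7.76 Ω
Z = 22.0 − j7.76 Ω
|Z| = √(22.0² + 7.76²) = 23.3 Ω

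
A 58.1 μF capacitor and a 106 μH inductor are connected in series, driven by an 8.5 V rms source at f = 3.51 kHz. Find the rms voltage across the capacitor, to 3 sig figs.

4.26 V

ω = 2πf = 22050 rad/s
X_L = ωL = 2.34 Ω
X_C = 1/(ωC) = 0.780 Ω
Net reactance X = X_L − X_C = 1.56 Ω
Z = j1.56 Ω
|Z| = √(0² + 1.56²) = 1.56 Ω
I = V/|Z| = 5.46 A
V_C = I·|Z_C| = 5.46 × 0.780 = 4.26 V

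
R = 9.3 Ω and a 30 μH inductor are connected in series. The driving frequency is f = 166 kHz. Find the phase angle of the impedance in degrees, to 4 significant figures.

73.45°

ω = 2πf = 1.043e+06 rad/s
X_L = ωL = 31.29 Ω
Z = 9.300 + j31.29 Ω
|Z| = √(9.300² + 31.29²) = 32.64 Ω
∠Z = arctan(31.29/9.300) = 73.45°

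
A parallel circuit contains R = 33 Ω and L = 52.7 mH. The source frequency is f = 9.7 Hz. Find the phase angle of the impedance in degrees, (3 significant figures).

84.4°

ω = 2πf = 60.95 rad/s
X_L = ωL = 3.21 Ω
Parallel: admittances add. Y = 1/R + 1/(jωL)
Y = (0.0303 − j0.311) S
|Y| = 0.313 S → |Z| = 1/|Y| = 3.20 Ω, ∠Z = −∠Y = 84.4°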